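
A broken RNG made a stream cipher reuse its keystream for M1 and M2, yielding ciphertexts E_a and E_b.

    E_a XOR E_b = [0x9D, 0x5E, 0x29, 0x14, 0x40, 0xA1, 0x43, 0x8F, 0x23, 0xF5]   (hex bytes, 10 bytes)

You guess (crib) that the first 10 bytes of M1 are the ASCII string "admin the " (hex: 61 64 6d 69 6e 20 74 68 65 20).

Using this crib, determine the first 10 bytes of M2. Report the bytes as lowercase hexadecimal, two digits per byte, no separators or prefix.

fc3a447d2e8137e746d5

Since E_a ⊕ E_b = M1 ⊕ M2, XORing with the guessed M1 bytes yields the corresponding M2 bytes: M2 = (E_a ⊕ E_b) ⊕ M1.
9d ⊕ 61 = fc
5e ⊕ 64 = 3a
29 ⊕ 6d = 44
14 ⊕ 69 = 7d
40 ⊕ 6e = 2e
a1 ⊕ 20 = 81
43 ⊕ 74 = 37
8f ⊕ 68 = e7
23 ⊕ 65 = 46
f5 ⊕ 20 = d5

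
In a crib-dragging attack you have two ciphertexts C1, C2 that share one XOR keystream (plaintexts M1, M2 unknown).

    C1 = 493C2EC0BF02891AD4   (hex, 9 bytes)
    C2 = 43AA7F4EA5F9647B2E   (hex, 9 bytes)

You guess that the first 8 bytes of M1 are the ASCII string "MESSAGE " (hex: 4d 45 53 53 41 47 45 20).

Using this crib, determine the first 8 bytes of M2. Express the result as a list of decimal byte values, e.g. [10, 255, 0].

First, C1 ⊕ C2 = (M1 ⊕ K) ⊕ (M2 ⊕ K) = M1 ⊕ M2, so the key drops out. Then M2 = (M1 ⊕ M2) ⊕ M1 over the first 8 bytes.
byte 0: (49 xor 43) xor 4d = 0a xor 4d = 47
byte 1: (3c xor aa) xor 45 = 96 xor 45 = d3
byte 2: (2e xor 7f) xor 53 = 51 xor 53 = 02
byte 3: (c0 xor 4e) xor 53 = 8e xor 53 = dd
byte 4: (bf xor a5) xor 41 = 1a xor 41 = 5b
byte 5: (02 xor f9) xor 47 = fb xor 47 = bc
byte 6: (89 xor 64) xor 45 = ed xor 45 = a8
byte 7: (1a xor 7b) xor 20 = 61 xor 20 = 41

[71, 211, 2, 221, 91, 188, 168, 65]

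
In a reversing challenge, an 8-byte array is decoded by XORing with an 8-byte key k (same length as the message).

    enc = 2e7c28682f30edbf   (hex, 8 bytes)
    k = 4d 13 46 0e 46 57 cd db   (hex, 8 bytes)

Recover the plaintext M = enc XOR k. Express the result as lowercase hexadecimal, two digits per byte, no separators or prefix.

byte 0: 2e ^ 4d = 63
byte 1: 7c ^ 13 = 6f
byte 2: 28 ^ 46 = 6e
byte 3: 68 ^ 0e = 66
byte 4: 2f ^ 46 = 69
byte 5: 30 ^ 57 = 67
byte 6: ed ^ cd = 20
byte 7: bf ^ db = 64

636f6e6669672064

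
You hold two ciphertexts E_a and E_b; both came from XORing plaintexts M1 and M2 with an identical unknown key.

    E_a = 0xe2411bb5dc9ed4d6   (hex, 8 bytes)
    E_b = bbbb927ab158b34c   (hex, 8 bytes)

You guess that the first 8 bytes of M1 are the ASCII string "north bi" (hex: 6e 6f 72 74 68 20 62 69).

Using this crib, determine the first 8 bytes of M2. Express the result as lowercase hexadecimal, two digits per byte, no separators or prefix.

3795fbbb05e605f3

First, E_a ⊕ E_b = (M1 ⊕ K) ⊕ (M2 ⊕ K) = M1 ⊕ M2, so the key drops out. Then M2 = (M1 ⊕ M2) ⊕ M1 over the first 8 bytes.
byte 0: (e2 ⊕ bb) ⊕ 6e = 59 ⊕ 6e = 37
byte 1: (41 ⊕ bb) ⊕ 6f = fa ⊕ 6f = 95
byte 2: (1b ⊕ 92) ⊕ 72 = 89 ⊕ 72 = fb
byte 3: (b5 ⊕ 7a) ⊕ 74 = cf ⊕ 74 = bb
byte 4: (dc ⊕ b1) ⊕ 68 = 6d ⊕ 68 = 05
byte 5: (9e ⊕ 58) ⊕ 20 = c6 ⊕ 20 = e6
byte 6: (d4 ⊕ b3) ⊕ 62 = 67 ⊕ 62 = 05
byte 7: (d6 ⊕ 4c) ⊕ 69 = 9a ⊕ 69 = f3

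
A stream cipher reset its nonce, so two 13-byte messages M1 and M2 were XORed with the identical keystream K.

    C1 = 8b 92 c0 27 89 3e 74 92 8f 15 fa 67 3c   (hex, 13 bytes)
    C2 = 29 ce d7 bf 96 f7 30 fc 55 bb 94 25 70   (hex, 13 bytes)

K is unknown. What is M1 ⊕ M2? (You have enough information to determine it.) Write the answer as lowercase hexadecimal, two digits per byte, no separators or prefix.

a25c17981fc9446edaae6e424c

C1 ⊕ C2 = (M1 ⊕ K) ⊕ (M2 ⊕ K) = M1 ⊕ M2 — the shared key cancels under XOR.
10001011 xor 00101001 = 10100010
10010010 xor 11001110 = 01011100
11000000 xor 11010111 = 00010111
00100111 xor 10111111 = 10011000
10001001 xor 10010110 = 00011111
00111110 xor 11110111 = 11001001
01110100 xor 00110000 = 01000100
10010010 xor 11111100 = 01101110
10001111 xor 01010101 = 11011010
00010101 xor 10111011 = 10101110
11111010 xor 10010100 = 01101110
01100111 xor 00100101 = 01000010
00111100 xor 01110000 = 01001100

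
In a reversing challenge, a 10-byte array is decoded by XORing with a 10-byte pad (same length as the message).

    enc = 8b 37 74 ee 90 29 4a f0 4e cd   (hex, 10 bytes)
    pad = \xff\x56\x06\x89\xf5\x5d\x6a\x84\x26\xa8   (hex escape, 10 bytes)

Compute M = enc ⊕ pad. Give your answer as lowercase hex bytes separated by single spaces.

74 61 72 67 65 74 20 74 68 65

XOR is its own inverse, so applying the key byte-wise gives the result directly.
8b ^ ff = 74
37 ^ 56 = 61
74 ^ 06 = 72
ee ^ 89 = 67
90 ^ f5 = 65
29 ^ 5d = 74
4a ^ 6a = 20
f0 ^ 84 = 74
4e ^ 26 = 68
cd ^ a8 = 65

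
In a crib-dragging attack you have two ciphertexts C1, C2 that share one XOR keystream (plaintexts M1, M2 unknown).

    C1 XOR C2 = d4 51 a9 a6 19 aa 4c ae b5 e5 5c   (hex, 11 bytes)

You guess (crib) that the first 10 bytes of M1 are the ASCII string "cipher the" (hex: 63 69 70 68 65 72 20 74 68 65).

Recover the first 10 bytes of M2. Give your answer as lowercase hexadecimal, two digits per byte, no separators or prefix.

Since C1 ⊕ C2 = M1 ⊕ M2, XORing with the guessed M1 bytes yields the corresponding M2 bytes: M2 = (C1 ⊕ C2) ⊕ M1.
d4 ^ 63 = b7
51 ^ 69 = 38
a9 ^ 70 = d9
a6 ^ 68 = ce
19 ^ 65 = 7c
aa ^ 72 = d8
4c ^ 20 = 6c
ae ^ 74 = da
b5 ^ 68 = dd
e5 ^ 65 = 80

b738d9ce7cd86cdadd80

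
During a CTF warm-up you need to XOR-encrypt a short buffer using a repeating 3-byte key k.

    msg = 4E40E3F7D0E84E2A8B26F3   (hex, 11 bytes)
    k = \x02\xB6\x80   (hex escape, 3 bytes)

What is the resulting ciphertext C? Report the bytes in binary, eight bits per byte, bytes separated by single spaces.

01001100 11110110 01100011 11110101 01100110 01101000 01001100 10011100 00001011 00100100 01000101

The 3-byte key repeats, so the effective keystream is 02 b6 80 02 b6 80 02 b6 80 02 b6.
byte 0: 01001110 ⊕ 00000010 = 01001100
byte 1: 01000000 ⊕ 10110110 = 11110110
byte 2: 11100011 ⊕ 10000000 = 01100011
byte 3: 11110111 ⊕ 00000010 = 11110101
byte 4: 11010000 ⊕ 10110110 = 01100110
byte 5: 11101000 ⊕ 10000000 = 01101000
byte 6: 01001110 ⊕ 00000010 = 01001100
byte 7: 00101010 ⊕ 10110110 = 10011100
byte 8: 10001011 ⊕ 10000000 = 00001011
byte 9: 00100110 ⊕ 00000010 = 00100100
byte 10: 11110011 ⊕ 10110110 = 01000101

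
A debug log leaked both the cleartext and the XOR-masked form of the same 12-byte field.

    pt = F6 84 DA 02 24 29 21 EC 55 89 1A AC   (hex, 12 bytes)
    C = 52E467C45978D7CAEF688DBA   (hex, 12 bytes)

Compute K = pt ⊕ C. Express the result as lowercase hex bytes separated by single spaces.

a4 60 bd c6 7d 51 f6 26 ba e1 97 16

Since C = pt ⊕ K, XORing both sides with pt gives K = pt ⊕ C.
f6 XOR 52 = a4
84 XOR e4 = 60
da XOR 67 = bd
02 XOR c4 = c6
24 XOR 59 = 7d
29 XOR 78 = 51
21 XOR d7 = f6
ec XOR ca = 26
55 XOR ef = ba
89 XOR 68 = e1
1a XOR 8d = 97
ac XOR ba = 16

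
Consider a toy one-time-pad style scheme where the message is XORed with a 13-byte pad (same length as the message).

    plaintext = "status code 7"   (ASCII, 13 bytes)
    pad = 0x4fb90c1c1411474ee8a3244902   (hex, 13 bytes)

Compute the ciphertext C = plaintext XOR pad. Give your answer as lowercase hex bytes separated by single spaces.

3c cd 6d 68 61 62 67 2d 87 c7 41 69 35

XOR is its own inverse, so applying the key byte-wise gives the result directly.
byte 0: 01110011 ^ 01001111 = 00111100
byte 1: 01110100 ^ 10111001 = 11001101
byte 2: 01100001 ^ 00001100 = 01101101
byte 3: 01110100 ^ 00011100 = 01101000
byte 4: 01110101 ^ 00010100 = 01100001
byte 5: 01110011 ^ 00010001 = 01100010
byte 6: 00100000 ^ 01000111 = 01100111
byte 7: 01100011 ^ 01001110 = 00101101
byte 8: 01101111 ^ 11101000 = 10000111
byte 9: 01100100 ^ 10100011 = 11000111
byte 10: 01100101 ^ 00100100 = 01000001
byte 11: 00100000 ^ 01001001 = 01101001
byte 12: 00110111 ^ 00000010 = 00110101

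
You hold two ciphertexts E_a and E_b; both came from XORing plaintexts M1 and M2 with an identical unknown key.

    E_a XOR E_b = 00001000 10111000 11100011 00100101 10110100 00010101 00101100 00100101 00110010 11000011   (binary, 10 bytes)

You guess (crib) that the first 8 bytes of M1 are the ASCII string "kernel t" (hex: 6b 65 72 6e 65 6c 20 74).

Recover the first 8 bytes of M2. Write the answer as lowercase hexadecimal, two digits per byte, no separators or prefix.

Since E_a ⊕ E_b = M1 ⊕ M2, XORing with the guessed M1 bytes yields the corresponding M2 bytes: M2 = (E_a ⊕ E_b) ⊕ M1.
08 ^ 6b = 63
b8 ^ 65 = dd
e3 ^ 72 = 91
25 ^ 6e = 4b
b4 ^ 65 = d1
15 ^ 6c = 79
2c ^ 20 = 0c
25 ^ 74 = 51

63dd914bd1790c51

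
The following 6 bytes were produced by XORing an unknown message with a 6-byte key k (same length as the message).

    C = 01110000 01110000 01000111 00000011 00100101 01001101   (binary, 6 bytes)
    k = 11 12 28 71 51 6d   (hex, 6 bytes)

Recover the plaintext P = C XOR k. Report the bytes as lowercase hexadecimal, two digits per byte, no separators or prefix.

61626f727420

70 ⊕ 11 = 61
70 ⊕ 12 = 62
47 ⊕ 28 = 6f
03 ⊕ 71 = 72
25 ⊕ 51 = 74
4d ⊕ 6d = 20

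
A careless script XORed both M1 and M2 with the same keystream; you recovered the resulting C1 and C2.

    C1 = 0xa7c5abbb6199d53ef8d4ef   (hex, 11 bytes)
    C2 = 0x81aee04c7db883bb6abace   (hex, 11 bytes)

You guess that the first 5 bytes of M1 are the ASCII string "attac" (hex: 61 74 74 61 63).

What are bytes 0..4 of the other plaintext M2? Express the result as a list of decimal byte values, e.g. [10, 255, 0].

First, C1 ⊕ C2 = (M1 ⊕ K) ⊕ (M2 ⊕ K) = M1 ⊕ M2, so the key drops out. Then M2 = (M1 ⊕ M2) ⊕ M1 over the first 5 bytes.
byte 0: (a7 ^ 81) ^ 61 = 26 ^ 61 = 47
byte 1: (c5 ^ ae) ^ 74 = 6b ^ 74 = 1f
byte 2: (ab ^ e0) ^ 74 = 4b ^ 74 = 3f
byte 3: (bb ^ 4c) ^ 61 = f7 ^ 61 = 96
byte 4: (61 ^ 7d) ^ 63 = 1c ^ 63 = 7f

[71, 31, 63, 150, 127]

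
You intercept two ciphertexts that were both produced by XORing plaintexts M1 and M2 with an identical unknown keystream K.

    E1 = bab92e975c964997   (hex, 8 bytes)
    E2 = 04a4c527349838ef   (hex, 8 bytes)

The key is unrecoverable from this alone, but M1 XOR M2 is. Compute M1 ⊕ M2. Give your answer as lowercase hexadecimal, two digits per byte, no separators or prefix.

E1 ⊕ E2 = (M1 ⊕ K) ⊕ (M2 ⊕ K) = M1 ⊕ M2 — the shared key cancels under XOR.
byte 0: ba XOR 04 = be
byte 1: b9 XOR a4 = 1d
byte 2: 2e XOR c5 = eb
byte 3: 97 XOR 27 = b0
byte 4: 5c XOR 34 = 68
byte 5: 96 XOR 98 = 0e
byte 6: 49 XOR 38 = 71
byte 7: 97 XOR ef = 78

be1debb0680e7178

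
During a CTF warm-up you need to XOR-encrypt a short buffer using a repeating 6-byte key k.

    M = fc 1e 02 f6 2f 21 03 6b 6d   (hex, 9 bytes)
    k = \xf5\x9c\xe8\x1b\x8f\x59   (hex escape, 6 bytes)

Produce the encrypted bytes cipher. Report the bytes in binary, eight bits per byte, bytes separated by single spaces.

00001001 10000010 11101010 11101101 10100000 01111000 11110110 11110111 10000101

The 6-byte key repeats, so the effective keystream is f5 9c e8 1b 8f 59 f5 9c e8.
byte 0: fc xor f5 = 09
byte 1: 1e xor 9c = 82
byte 2: 02 xor e8 = ea
byte 3: f6 xor 1b = ed
byte 4: 2f xor 8f = a0
byte 5: 21 xor 59 = 78
byte 6: 03 xor f5 = f6
byte 7: 6b xor 9c = f7
byte 8: 6d xor e8 = 85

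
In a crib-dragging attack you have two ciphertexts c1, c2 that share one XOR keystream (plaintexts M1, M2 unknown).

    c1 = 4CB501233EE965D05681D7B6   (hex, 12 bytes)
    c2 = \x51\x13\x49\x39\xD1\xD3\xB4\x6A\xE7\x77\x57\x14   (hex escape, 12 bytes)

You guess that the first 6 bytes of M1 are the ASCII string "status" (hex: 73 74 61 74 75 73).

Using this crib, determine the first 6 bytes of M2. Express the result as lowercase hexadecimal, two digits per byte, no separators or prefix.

First, c1 ⊕ c2 = (M1 ⊕ K) ⊕ (M2 ⊕ K) = M1 ⊕ M2, so the key drops out. Then M2 = (M1 ⊕ M2) ⊕ M1 over the first 6 bytes.
byte 0: (4c xor 51) xor 73 = 1d xor 73 = 6e
byte 1: (b5 xor 13) xor 74 = a6 xor 74 = d2
byte 2: (01 xor 49) xor 61 = 48 xor 61 = 29
byte 3: (23 xor 39) xor 74 = 1a xor 74 = 6e
byte 4: (3e xor d1) xor 75 = ef xor 75 = 9a
byte 5: (e9 xor d3) xor 73 = 3a xor 73 = 49

6ed2296e9a49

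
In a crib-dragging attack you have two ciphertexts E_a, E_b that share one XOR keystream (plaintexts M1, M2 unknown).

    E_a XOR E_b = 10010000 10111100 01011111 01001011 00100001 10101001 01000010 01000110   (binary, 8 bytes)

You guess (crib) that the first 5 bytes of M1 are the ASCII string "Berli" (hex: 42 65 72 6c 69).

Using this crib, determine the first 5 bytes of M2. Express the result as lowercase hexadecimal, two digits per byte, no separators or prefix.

d2d92d2748

Since E_a ⊕ E_b = M1 ⊕ M2, XORing with the guessed M1 bytes yields the corresponding M2 bytes: M2 = (E_a ⊕ E_b) ⊕ M1.
byte 0: 144 xor  66 = 210
byte 1: 188 xor 101 = 217
byte 2:  95 xor 114 =  45
byte 3:  75 xor 108 =  39
byte 4:  33 xor 105 =  72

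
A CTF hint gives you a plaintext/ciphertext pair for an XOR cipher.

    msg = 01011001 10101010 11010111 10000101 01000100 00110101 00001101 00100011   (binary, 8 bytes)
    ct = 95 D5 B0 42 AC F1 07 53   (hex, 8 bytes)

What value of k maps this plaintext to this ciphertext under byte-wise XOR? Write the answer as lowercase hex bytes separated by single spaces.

cc 7f 67 c7 e8 c4 0a 70

Since ct = msg ⊕ k, XORing both sides with msg gives k = msg ⊕ ct.
01011001 XOR 10010101 = 11001100
10101010 XOR 11010101 = 01111111
11010111 XOR 10110000 = 01100111
10000101 XOR 01000010 = 11000111
01000100 XOR 10101100 = 11101000
00110101 XOR 11110001 = 11000100
00001101 XOR 00000111 = 00001010
00100011 XOR 01010011 = 01110000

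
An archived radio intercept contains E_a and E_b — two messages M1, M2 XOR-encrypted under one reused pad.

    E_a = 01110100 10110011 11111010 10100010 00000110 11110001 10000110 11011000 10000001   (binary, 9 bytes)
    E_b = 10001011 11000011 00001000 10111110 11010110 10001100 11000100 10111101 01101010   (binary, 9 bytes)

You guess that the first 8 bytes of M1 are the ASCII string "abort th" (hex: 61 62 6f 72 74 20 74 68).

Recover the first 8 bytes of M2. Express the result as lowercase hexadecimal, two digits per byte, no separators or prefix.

First, E_a ⊕ E_b = (M1 ⊕ K) ⊕ (M2 ⊕ K) = M1 ⊕ M2, so the key drops out. Then M2 = (M1 ⊕ M2) ⊕ M1 over the first 8 bytes.
byte 0: (74 xor 8b) xor 61 = ff xor 61 = 9e
byte 1: (b3 xor c3) xor 62 = 70 xor 62 = 12
byte 2: (fa xor 08) xor 6f = f2 xor 6f = 9d
byte 3: (a2 xor be) xor 72 = 1c xor 72 = 6e
byte 4: (06 xor d6) xor 74 = d0 xor 74 = a4
byte 5: (f1 xor 8c) xor 20 = 7d xor 20 = 5d
byte 6: (86 xor c4) xor 74 = 42 xor 74 = 36
byte 7: (d8 xor bd) xor 68 = 65 xor 68 = 0d

9e129d6ea45d360d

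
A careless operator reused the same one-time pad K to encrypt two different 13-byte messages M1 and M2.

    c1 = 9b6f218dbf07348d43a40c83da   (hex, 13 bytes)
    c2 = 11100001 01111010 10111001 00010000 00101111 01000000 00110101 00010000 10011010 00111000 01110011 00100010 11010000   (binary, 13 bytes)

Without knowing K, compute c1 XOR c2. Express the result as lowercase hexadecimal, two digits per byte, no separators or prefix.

7a15989d9047019dd99c7fa10a

c1 ⊕ c2 = (M1 ⊕ K) ⊕ (M2 ⊕ K) = M1 ⊕ M2 — the shared key cancels under XOR.
155 XOR 225 = 122
111 XOR 122 =  21
 33 XOR 185 = 152
141 XOR  16 = 157
191 XOR  47 = 144
  7 XOR  64 =  71
 52 XOR  53 =   1
141 XOR  16 = 157
 67 XOR 154 = 217
164 XOR  56 = 156
 12 XOR 115 = 127
131 XOR  34 = 161
218 XOR 208 =  10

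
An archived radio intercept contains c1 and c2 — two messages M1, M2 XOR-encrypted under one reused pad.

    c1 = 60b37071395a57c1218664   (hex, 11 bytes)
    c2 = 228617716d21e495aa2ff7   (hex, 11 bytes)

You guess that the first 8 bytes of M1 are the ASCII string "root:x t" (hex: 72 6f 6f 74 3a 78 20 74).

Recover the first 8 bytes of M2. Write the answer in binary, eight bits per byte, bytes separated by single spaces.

First, c1 ⊕ c2 = (M1 ⊕ K) ⊕ (M2 ⊕ K) = M1 ⊕ M2, so the key drops out. Then M2 = (M1 ⊕ M2) ⊕ M1 over the first 8 bytes.
byte 0: (60 ⊕ 22) ⊕ 72 = 42 ⊕ 72 = 30
byte 1: (b3 ⊕ 86) ⊕ 6f = 35 ⊕ 6f = 5a
byte 2: (70 ⊕ 17) ⊕ 6f = 67 ⊕ 6f = 08
byte 3: (71 ⊕ 71) ⊕ 74 = 00 ⊕ 74 = 74
byte 4: (39 ⊕ 6d) ⊕ 3a = 54 ⊕ 3a = 6e
byte 5: (5a ⊕ 21) ⊕ 78 = 7b ⊕ 78 = 03
byte 6: (57 ⊕ e4) ⊕ 20 = b3 ⊕ 20 = 93
byte 7: (c1 ⊕ 95) ⊕ 74 = 54 ⊕ 74 = 20

00110000 01011010 00001000 01110100 01101110 00000011 10010011 00100000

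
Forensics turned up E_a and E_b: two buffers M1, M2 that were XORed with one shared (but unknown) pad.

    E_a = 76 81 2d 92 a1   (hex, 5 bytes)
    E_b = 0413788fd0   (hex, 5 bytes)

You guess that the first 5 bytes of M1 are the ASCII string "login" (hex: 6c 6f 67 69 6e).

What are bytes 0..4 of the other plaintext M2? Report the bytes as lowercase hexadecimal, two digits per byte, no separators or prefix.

1efd32741f

First, E_a ⊕ E_b = (M1 ⊕ K) ⊕ (M2 ⊕ K) = M1 ⊕ M2, so the key drops out. Then M2 = (M1 ⊕ M2) ⊕ M1 over the first 5 bytes.
byte 0: (76 ⊕ 04) ⊕ 6c = 72 ⊕ 6c = 1e
byte 1: (81 ⊕ 13) ⊕ 6f = 92 ⊕ 6f = fd
byte 2: (2d ⊕ 78) ⊕ 67 = 55 ⊕ 67 = 32
byte 3: (92 ⊕ 8f) ⊕ 69 = 1d ⊕ 69 = 74
byte 4: (a1 ⊕ d0) ⊕ 6e = 71 ⊕ 6e = 1f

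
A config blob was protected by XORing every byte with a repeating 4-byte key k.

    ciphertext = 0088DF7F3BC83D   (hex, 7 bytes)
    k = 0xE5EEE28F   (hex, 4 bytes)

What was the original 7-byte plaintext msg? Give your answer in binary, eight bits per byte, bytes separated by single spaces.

The 4-byte key repeats, so the effective keystream is e5 ee e2 8f e5 ee e2.
byte 0: 00 xor e5 = e5
byte 1: 88 xor ee = 66
byte 2: df xor e2 = 3d
byte 3: 7f xor 8f = f0
byte 4: 3b xor e5 = de
byte 5: c8 xor ee = 26
byte 6: 3d xor e2 = df

11100101 01100110 00111101 11110000 11011110 00100110 11011111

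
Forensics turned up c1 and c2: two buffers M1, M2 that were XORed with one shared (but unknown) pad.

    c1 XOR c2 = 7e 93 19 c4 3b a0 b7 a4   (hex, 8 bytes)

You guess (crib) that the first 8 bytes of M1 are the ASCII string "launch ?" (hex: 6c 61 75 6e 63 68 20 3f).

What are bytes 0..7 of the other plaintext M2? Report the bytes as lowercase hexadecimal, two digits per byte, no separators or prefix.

12f26caa58c8979b

Since c1 ⊕ c2 = M1 ⊕ M2, XORing with the guessed M1 bytes yields the corresponding M2 bytes: M2 = (c1 ⊕ c2) ⊕ M1.
7e xor 6c = 12
93 xor 61 = f2
19 xor 75 = 6c
c4 xor 6e = aa
3b xor 63 = 58
a0 xor 68 = c8
b7 xor 20 = 97
a4 xor 3f = 9b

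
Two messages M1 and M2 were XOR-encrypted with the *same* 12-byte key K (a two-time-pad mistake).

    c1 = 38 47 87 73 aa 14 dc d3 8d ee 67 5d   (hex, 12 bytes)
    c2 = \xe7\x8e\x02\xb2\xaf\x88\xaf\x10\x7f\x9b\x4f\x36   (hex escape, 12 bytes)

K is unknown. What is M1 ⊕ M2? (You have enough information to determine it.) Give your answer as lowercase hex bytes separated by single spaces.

c1 ⊕ c2 = (M1 ⊕ K) ⊕ (M2 ⊕ K) = M1 ⊕ M2 — the shared key cancels under XOR.
byte 0:  56 xor 231 = 223
byte 1:  71 xor 142 = 201
byte 2: 135 xor   2 = 133
byte 3: 115 xor 178 = 193
byte 4: 170 xor 175 =   5
byte 5:  20 xor 136 = 156
byte 6: 220 xor 175 = 115
byte 7: 211 xor  16 = 195
byte 8: 141 xor 127 = 242
byte 9: 238 xor 155 = 117
byte 10: 103 xor  79 =  40
byte 11:  93 xor  54 = 107

df c9 85 c1 05 9c 73 c3 f2 75 28 6b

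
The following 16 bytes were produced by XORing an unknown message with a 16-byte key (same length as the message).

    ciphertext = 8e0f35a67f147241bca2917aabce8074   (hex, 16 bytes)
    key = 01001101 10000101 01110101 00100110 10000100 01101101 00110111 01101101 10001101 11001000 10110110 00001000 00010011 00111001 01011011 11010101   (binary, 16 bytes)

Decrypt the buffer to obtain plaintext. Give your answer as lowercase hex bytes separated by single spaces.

c3 8a 40 80 fb 79 45 2c 31 6a 27 72 b8 f7 db a1

10001110 xor 01001101 = 11000011
00001111 xor 10000101 = 10001010
00110101 xor 01110101 = 01000000
10100110 xor 00100110 = 10000000
01111111 xor 10000100 = 11111011
00010100 xor 01101101 = 01111001
01110010 xor 00110111 = 01000101
01000001 xor 01101101 = 00101100
10111100 xor 10001101 = 00110001
10100010 xor 11001000 = 01101010
10010001 xor 10110110 = 00100111
01111010 xor 00001000 = 01110010
10101011 xor 00010011 = 10111000
11001110 xor 00111001 = 11110111
10000000 xor 01011011 = 11011011
01110100 xor 11010101 = 10100001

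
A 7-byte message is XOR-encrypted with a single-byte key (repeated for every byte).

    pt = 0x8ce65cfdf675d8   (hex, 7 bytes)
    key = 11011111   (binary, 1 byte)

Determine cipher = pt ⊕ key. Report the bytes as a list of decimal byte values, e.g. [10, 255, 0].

[83, 57, 131, 34, 41, 170, 7]

The 1-byte key repeats, so the effective keystream is df df df df df df df.
byte 0: 140 XOR 223 =  83
byte 1: 230 XOR 223 =  57
byte 2:  92 XOR 223 = 131
byte 3: 253 XOR 223 =  34
byte 4: 246 XOR 223 =  41
byte 5: 117 XOR 223 = 170
byte 6: 216 XOR 223 =   7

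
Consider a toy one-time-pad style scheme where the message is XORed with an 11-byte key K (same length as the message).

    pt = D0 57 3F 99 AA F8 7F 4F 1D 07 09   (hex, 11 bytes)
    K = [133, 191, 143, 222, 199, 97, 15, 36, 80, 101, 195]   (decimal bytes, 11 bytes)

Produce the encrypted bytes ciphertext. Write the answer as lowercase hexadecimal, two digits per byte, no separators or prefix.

55e8b0476d99706b4d62ca

XOR is its own inverse, so applying the key byte-wise gives the result directly.
d0 ⊕ 85 = 55
57 ⊕ bf = e8
3f ⊕ 8f = b0
99 ⊕ de = 47
aa ⊕ c7 = 6d
f8 ⊕ 61 = 99
7f ⊕ 0f = 70
4f ⊕ 24 = 6b
1d ⊕ 50 = 4d
07 ⊕ 65 = 62
09 ⊕ c3 = ca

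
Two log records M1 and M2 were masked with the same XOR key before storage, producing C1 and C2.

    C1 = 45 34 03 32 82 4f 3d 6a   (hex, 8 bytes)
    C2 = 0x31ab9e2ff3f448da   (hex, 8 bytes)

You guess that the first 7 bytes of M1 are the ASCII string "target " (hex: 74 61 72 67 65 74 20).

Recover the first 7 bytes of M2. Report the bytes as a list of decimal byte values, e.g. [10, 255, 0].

[0, 254, 239, 122, 20, 207, 85]

First, C1 ⊕ C2 = (M1 ⊕ K) ⊕ (M2 ⊕ K) = M1 ⊕ M2, so the key drops out. Then M2 = (M1 ⊕ M2) ⊕ M1 over the first 7 bytes.
byte 0: (45 XOR 31) XOR 74 = 74 XOR 74 = 00
byte 1: (34 XOR ab) XOR 61 = 9f XOR 61 = fe
byte 2: (03 XOR 9e) XOR 72 = 9d XOR 72 = ef
byte 3: (32 XOR 2f) XOR 67 = 1d XOR 67 = 7a
byte 4: (82 XOR f3) XOR 65 = 71 XOR 65 = 14
byte 5: (4f XOR f4) XOR 74 = bb XOR 74 = cf
byte 6: (3d XOR 48) XOR 20 = 75 XOR 20 = 55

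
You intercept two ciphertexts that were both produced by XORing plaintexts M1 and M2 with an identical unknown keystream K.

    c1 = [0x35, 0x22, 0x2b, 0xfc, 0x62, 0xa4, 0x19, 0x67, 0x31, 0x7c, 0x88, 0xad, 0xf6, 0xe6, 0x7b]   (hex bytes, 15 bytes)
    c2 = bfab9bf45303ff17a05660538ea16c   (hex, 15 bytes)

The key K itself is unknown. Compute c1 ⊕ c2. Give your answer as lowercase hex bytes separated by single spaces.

8a 89 b0 08 31 a7 e6 70 91 2a e8 fe 78 47 17

c1 ⊕ c2 = (M1 ⊕ K) ⊕ (M2 ⊕ K) = M1 ⊕ M2 — the shared key cancels under XOR.
35 ^ bf = 8a
22 ^ ab = 89
2b ^ 9b = b0
fc ^ f4 = 08
62 ^ 53 = 31
a4 ^ 03 = a7
19 ^ ff = e6
67 ^ 17 = 70
31 ^ a0 = 91
7c ^ 56 = 2a
88 ^ 60 = e8
ad ^ 53 = fe
f6 ^ 8e = 78
e6 ^ a1 = 47
7b ^ 6c = 17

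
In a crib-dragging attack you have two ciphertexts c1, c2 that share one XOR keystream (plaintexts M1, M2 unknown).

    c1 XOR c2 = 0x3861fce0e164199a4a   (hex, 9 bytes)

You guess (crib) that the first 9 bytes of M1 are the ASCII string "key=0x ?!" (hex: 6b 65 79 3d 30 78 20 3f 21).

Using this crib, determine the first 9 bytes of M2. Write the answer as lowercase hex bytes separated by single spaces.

Since c1 ⊕ c2 = M1 ⊕ M2, XORing with the guessed M1 bytes yields the corresponding M2 bytes: M2 = (c1 ⊕ c2) ⊕ M1.
38 ^ 6b = 53
61 ^ 65 = 04
fc ^ 79 = 85
e0 ^ 3d = dd
e1 ^ 30 = d1
64 ^ 78 = 1c
19 ^ 20 = 39
9a ^ 3f = a5
4a ^ 21 = 6b

53 04 85 dd d1 1c 39 a5 6b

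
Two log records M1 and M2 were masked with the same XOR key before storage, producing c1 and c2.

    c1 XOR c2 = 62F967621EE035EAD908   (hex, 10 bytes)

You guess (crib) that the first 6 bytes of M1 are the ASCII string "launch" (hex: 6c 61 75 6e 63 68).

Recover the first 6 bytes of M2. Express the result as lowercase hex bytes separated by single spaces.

0e 98 12 0c 7d 88

Since c1 ⊕ c2 = M1 ⊕ M2, XORing with the guessed M1 bytes yields the corresponding M2 bytes: M2 = (c1 ⊕ c2) ⊕ M1.
byte 0: 62 xor 6c = 0e
byte 1: f9 xor 61 = 98
byte 2: 67 xor 75 = 12
byte 3: 62 xor 6e = 0c
byte 4: 1e xor 63 = 7d
byte 5: e0 xor 68 = 88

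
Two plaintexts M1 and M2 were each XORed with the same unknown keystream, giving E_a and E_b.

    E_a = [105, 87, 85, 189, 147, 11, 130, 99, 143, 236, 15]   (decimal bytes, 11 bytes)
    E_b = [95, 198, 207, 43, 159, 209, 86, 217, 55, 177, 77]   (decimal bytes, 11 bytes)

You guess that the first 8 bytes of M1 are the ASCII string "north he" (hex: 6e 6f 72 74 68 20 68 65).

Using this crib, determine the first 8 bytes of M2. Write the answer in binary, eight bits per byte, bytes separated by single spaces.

First, E_a ⊕ E_b = (M1 ⊕ K) ⊕ (M2 ⊕ K) = M1 ⊕ M2, so the key drops out. Then M2 = (M1 ⊕ M2) ⊕ M1 over the first 8 bytes.
byte 0: (69 XOR 5f) XOR 6e = 36 XOR 6e = 58
byte 1: (57 XOR c6) XOR 6f = 91 XOR 6f = fe
byte 2: (55 XOR cf) XOR 72 = 9a XOR 72 = e8
byte 3: (bd XOR 2b) XOR 74 = 96 XOR 74 = e2
byte 4: (93 XOR 9f) XOR 68 = 0c XOR 68 = 64
byte 5: (0b XOR d1) XOR 20 = da XOR 20 = fa
byte 6: (82 XOR 56) XOR 68 = d4 XOR 68 = bc
byte 7: (63 XOR d9) XOR 65 = ba XOR 65 = df

01011000 11111110 11101000 11100010 01100100 11111010 10111100 11011111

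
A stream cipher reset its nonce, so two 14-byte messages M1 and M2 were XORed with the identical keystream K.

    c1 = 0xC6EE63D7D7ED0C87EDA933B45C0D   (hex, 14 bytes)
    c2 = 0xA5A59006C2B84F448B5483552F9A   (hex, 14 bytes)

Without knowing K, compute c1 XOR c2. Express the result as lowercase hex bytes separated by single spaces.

63 4b f3 d1 15 55 43 c3 66 fd b0 e1 73 97

c1 ⊕ c2 = (M1 ⊕ K) ⊕ (M2 ⊕ K) = M1 ⊕ M2 — the shared key cancels under XOR.
byte 0: c6 ^ a5 = 63
byte 1: ee ^ a5 = 4b
byte 2: 63 ^ 90 = f3
byte 3: d7 ^ 06 = d1
byte 4: d7 ^ c2 = 15
byte 5: ed ^ b8 = 55
byte 6: 0c ^ 4f = 43
byte 7: 87 ^ 44 = c3
byte 8: ed ^ 8b = 66
byte 9: a9 ^ 54 = fd
byte 10: 33 ^ 83 = b0
byte 11: b4 ^ 55 = e1
byte 12: 5c ^ 2f = 73
byte 13: 0d ^ 9a = 97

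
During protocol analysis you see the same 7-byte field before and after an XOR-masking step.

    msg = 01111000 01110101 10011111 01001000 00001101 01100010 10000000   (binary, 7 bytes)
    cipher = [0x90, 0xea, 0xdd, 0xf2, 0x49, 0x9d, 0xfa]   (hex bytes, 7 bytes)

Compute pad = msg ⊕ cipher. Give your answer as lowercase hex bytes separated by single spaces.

Since cipher = msg ⊕ pad, XORing both sides with msg gives pad = msg ⊕ cipher.
byte 0: 78 ⊕ 90 = e8
byte 1: 75 ⊕ ea = 9f
byte 2: 9f ⊕ dd = 42
byte 3: 48 ⊕ f2 = ba
byte 4: 0d ⊕ 49 = 44
byte 5: 62 ⊕ 9d = ff
byte 6: 80 ⊕ fa = 7a

e8 9f 42 ba 44 ff 7a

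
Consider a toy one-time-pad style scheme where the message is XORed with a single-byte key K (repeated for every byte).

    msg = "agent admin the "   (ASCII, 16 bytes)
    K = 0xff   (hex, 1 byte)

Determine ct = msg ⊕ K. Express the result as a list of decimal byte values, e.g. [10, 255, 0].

The 1-byte key repeats, so the effective keystream is ff ff ff ff ff ff ff ff ff ff ff ff ff ff ff ff.
byte 0: 61 ^ ff = 9e
byte 1: 67 ^ ff = 98
byte 2: 65 ^ ff = 9a
byte 3: 6e ^ ff = 91
byte 4: 74 ^ ff = 8b
byte 5: 20 ^ ff = df
byte 6: 61 ^ ff = 9e
byte 7: 64 ^ ff = 9b
byte 8: 6d ^ ff = 92
byte 9: 69 ^ ff = 96
byte 10: 6e ^ ff = 91
byte 11: 20 ^ ff = df
byte 12: 74 ^ ff = 8b
byte 13: 68 ^ ff = 97
byte 14: 65 ^ ff = 9a
byte 15: 20 ^ ff = df

[158, 152, 154, 145, 139, 223, 158, 155, 146, 150, 145, 223, 139, 151, 154, 223]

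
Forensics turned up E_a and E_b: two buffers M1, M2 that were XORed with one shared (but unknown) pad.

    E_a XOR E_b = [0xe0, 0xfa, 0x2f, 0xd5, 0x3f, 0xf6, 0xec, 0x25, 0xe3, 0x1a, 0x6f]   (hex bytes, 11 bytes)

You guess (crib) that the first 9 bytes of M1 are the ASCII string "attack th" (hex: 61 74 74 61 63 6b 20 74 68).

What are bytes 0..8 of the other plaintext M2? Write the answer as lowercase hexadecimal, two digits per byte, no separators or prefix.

Since E_a ⊕ E_b = M1 ⊕ M2, XORing with the guessed M1 bytes yields the corresponding M2 bytes: M2 = (E_a ⊕ E_b) ⊕ M1.
224 ^  97 = 129
250 ^ 116 = 142
 47 ^ 116 =  91
213 ^  97 = 180
 63 ^  99 =  92
246 ^ 107 = 157
236 ^  32 = 204
 37 ^ 116 =  81
227 ^ 104 = 139

818e5bb45c9dcc518b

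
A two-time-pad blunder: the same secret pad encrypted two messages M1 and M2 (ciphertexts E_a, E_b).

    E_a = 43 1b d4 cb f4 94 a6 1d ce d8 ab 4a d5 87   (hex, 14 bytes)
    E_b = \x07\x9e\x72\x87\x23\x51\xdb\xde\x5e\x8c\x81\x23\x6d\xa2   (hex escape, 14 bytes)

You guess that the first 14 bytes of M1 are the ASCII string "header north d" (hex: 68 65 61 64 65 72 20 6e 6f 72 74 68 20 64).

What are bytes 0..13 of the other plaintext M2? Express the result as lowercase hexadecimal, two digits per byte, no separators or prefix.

First, E_a ⊕ E_b = (M1 ⊕ K) ⊕ (M2 ⊕ K) = M1 ⊕ M2, so the key drops out. Then M2 = (M1 ⊕ M2) ⊕ M1 over the first 14 bytes.
byte 0: (43 ⊕ 07) ⊕ 68 = 44 ⊕ 68 = 2c
byte 1: (1b ⊕ 9e) ⊕ 65 = 85 ⊕ 65 = e0
byte 2: (d4 ⊕ 72) ⊕ 61 = a6 ⊕ 61 = c7
byte 3: (cb ⊕ 87) ⊕ 64 = 4c ⊕ 64 = 28
byte 4: (f4 ⊕ 23) ⊕ 65 = d7 ⊕ 65 = b2
byte 5: (94 ⊕ 51) ⊕ 72 = c5 ⊕ 72 = b7
byte 6: (a6 ⊕ db) ⊕ 20 = 7d ⊕ 20 = 5d
byte 7: (1d ⊕ de) ⊕ 6e = c3 ⊕ 6e = ad
byte 8: (ce ⊕ 5e) ⊕ 6f = 90 ⊕ 6f = ff
byte 9: (d8 ⊕ 8c) ⊕ 72 = 54 ⊕ 72 = 26
byte 10: (ab ⊕ 81) ⊕ 74 = 2a ⊕ 74 = 5e
byte 11: (4a ⊕ 23) ⊕ 68 = 69 ⊕ 68 = 01
byte 12: (d5 ⊕ 6d) ⊕ 20 = b8 ⊕ 20 = 98
byte 13: (87 ⊕ a2) ⊕ 64 = 25 ⊕ 64 = 41

2ce0c728b2b75dadff265e019841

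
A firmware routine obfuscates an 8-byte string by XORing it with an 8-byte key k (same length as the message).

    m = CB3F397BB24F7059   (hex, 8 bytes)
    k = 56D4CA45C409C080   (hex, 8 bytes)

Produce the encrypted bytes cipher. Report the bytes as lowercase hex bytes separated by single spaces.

9d eb f3 3e 76 46 b0 d9

cb XOR 56 = 9d
3f XOR d4 = eb
39 XOR ca = f3
7b XOR 45 = 3e
b2 XOR c4 = 76
4f XOR 09 = 46
70 XOR c0 = b0
59 XOR 80 = d9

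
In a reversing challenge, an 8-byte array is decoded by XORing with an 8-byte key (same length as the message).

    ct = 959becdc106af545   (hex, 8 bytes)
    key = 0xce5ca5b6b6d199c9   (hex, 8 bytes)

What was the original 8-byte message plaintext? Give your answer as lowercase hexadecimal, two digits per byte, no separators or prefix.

5bc7496aa6bb6c8c

XOR is its own inverse, so applying the key byte-wise gives the result directly.
10010101 ^ 11001110 = 01011011
10011011 ^ 01011100 = 11000111
11101100 ^ 10100101 = 01001001
11011100 ^ 10110110 = 01101010
00010000 ^ 10110110 = 10100110
01101010 ^ 11010001 = 10111011
11110101 ^ 10011001 = 01101100
01000101 ^ 11001001 = 10001100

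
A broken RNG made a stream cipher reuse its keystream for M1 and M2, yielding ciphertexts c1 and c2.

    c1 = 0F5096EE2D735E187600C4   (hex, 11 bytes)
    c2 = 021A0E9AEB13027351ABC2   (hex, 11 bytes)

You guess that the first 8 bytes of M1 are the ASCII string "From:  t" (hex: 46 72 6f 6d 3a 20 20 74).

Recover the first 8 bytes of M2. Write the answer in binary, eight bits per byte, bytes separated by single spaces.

First, c1 ⊕ c2 = (M1 ⊕ K) ⊕ (M2 ⊕ K) = M1 ⊕ M2, so the key drops out. Then M2 = (M1 ⊕ M2) ⊕ M1 over the first 8 bytes.
byte 0: (0f XOR 02) XOR 46 = 0d XOR 46 = 4b
byte 1: (50 XOR 1a) XOR 72 = 4a XOR 72 = 38
byte 2: (96 XOR 0e) XOR 6f = 98 XOR 6f = f7
byte 3: (ee XOR 9a) XOR 6d = 74 XOR 6d = 19
byte 4: (2d XOR eb) XOR 3a = c6 XOR 3a = fc
byte 5: (73 XOR 13) XOR 20 = 60 XOR 20 = 40
byte 6: (5e XOR 02) XOR 20 = 5c XOR 20 = 7c
byte 7: (18 XOR 73) XOR 74 = 6b XOR 74 = 1f

01001011 00111000 11110111 00011001 11111100 01000000 01111100 00011111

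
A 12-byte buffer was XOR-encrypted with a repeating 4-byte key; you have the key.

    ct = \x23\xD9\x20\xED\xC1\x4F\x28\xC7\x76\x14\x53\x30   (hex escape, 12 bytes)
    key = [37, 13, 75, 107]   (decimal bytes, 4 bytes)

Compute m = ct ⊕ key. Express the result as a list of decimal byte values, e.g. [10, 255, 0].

The 4-byte key repeats, so the effective keystream is 25 0d 4b 6b 25 0d 4b 6b 25 0d 4b 6b.
byte 0: 23 xor 25 = 06
byte 1: d9 xor 0d = d4
byte 2: 20 xor 4b = 6b
byte 3: ed xor 6b = 86
byte 4: c1 xor 25 = e4
byte 5: 4f xor 0d = 42
byte 6: 28 xor 4b = 63
byte 7: c7 xor 6b = ac
byte 8: 76 xor 25 = 53
byte 9: 14 xor 0d = 19
byte 10: 53 xor 4b = 18
byte 11: 30 xor 6b = 5b

[6, 212, 107, 134, 228, 66, 99, 172, 83, 25, 24, 91]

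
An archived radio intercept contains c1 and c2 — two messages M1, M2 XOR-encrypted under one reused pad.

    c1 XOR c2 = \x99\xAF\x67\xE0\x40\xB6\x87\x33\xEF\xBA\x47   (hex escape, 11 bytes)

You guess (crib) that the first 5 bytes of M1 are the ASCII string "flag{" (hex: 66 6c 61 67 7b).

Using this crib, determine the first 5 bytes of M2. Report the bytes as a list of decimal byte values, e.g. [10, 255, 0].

[255, 195, 6, 135, 59]

Since c1 ⊕ c2 = M1 ⊕ M2, XORing with the guessed M1 bytes yields the corresponding M2 bytes: M2 = (c1 ⊕ c2) ⊕ M1.
byte 0: 99 ⊕ 66 = ff
byte 1: af ⊕ 6c = c3
byte 2: 67 ⊕ 61 = 06
byte 3: e0 ⊕ 67 = 87
byte 4: 40 ⊕ 7b = 3b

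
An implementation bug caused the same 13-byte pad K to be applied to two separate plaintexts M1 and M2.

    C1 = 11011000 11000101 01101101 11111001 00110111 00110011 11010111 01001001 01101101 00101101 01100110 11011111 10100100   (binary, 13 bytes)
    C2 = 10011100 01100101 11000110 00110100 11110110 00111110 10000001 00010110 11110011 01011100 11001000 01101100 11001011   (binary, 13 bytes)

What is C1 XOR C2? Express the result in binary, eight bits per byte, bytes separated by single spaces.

01000100 10100000 10101011 11001101 11000001 00001101 01010110 01011111 10011110 01110001 10101110 10110011 01101111

C1 ⊕ C2 = (M1 ⊕ K) ⊕ (M2 ⊕ K) = M1 ⊕ M2 — the shared key cancels under XOR.
216 XOR 156 =  68
197 XOR 101 = 160
109 XOR 198 = 171
249 XOR  52 = 205
 55 XOR 246 = 193
 51 XOR  62 =  13
215 XOR 129 =  86
 73 XOR  22 =  95
109 XOR 243 = 158
 45 XOR  92 = 113
102 XOR 200 = 174
223 XOR 108 = 179
164 XOR 203 = 111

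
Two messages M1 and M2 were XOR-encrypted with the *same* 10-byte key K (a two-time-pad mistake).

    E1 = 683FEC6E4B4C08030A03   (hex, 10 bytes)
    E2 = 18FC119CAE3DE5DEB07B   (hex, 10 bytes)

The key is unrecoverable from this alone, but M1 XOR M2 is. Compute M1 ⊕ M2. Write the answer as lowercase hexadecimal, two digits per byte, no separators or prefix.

E1 ⊕ E2 = (M1 ⊕ K) ⊕ (M2 ⊕ K) = M1 ⊕ M2 — the shared key cancels under XOR.
byte 0: 01101000 XOR 00011000 = 01110000
byte 1: 00111111 XOR 11111100 = 11000011
byte 2: 11101100 XOR 00010001 = 11111101
byte 3: 01101110 XOR 10011100 = 11110010
byte 4: 01001011 XOR 10101110 = 11100101
byte 5: 01001100 XOR 00111101 = 01110001
byte 6: 00001000 XOR 11100101 = 11101101
byte 7: 00000011 XOR 11011110 = 11011101
byte 8: 00001010 XOR 10110000 = 10111010
byte 9: 00000011 XOR 01111011 = 01111000

70c3fdf2e571edddba78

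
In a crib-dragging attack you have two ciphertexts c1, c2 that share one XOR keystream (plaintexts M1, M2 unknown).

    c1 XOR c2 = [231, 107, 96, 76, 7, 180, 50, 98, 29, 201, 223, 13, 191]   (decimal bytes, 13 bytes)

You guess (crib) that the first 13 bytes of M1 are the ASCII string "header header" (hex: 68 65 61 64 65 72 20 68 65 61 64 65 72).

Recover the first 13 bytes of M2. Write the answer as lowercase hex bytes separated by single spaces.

Since c1 ⊕ c2 = M1 ⊕ M2, XORing with the guessed M1 bytes yields the corresponding M2 bytes: M2 = (c1 ⊕ c2) ⊕ M1.
231 XOR 104 = 143
107 XOR 101 =  14
 96 XOR  97 =   1
 76 XOR 100 =  40
  7 XOR 101 =  98
180 XOR 114 = 198
 50 XOR  32 =  18
 98 XOR 104 =  10
 29 XOR 101 = 120
201 XOR  97 = 168
223 XOR 100 = 187
 13 XOR 101 = 104
191 XOR 114 = 205

8f 0e 01 28 62 c6 12 0a 78 a8 bb 68 cd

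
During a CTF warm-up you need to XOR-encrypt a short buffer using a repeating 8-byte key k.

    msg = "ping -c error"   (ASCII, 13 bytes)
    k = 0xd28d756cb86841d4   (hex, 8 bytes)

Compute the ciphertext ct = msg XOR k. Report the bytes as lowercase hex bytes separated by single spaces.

The 8-byte key repeats, so the effective keystream is d2 8d 75 6c b8 68 41 d4 d2 8d 75 6c b8.
byte 0: 70 xor d2 = a2
byte 1: 69 xor 8d = e4
byte 2: 6e xor 75 = 1b
byte 3: 67 xor 6c = 0b
byte 4: 20 xor b8 = 98
byte 5: 2d xor 68 = 45
byte 6: 63 xor 41 = 22
byte 7: 20 xor d4 = f4
byte 8: 65 xor d2 = b7
byte 9: 72 xor 8d = ff
byte 10: 72 xor 75 = 07
byte 11: 6f xor 6c = 03
byte 12: 72 xor b8 = ca

a2 e4 1b 0b 98 45 22 f4 b7 ff 07 03 ca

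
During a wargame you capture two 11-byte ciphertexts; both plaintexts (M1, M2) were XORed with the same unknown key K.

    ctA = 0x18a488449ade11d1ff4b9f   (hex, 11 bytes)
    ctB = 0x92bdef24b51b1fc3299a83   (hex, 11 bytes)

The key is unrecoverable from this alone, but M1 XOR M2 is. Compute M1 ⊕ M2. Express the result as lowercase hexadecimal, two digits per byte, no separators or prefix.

8a1967602fc50e12d6d11c

ctA ⊕ ctB = (M1 ⊕ K) ⊕ (M2 ⊕ K) = M1 ⊕ M2 — the shared key cancels under XOR.
byte 0: 18 ⊕ 92 = 8a
byte 1: a4 ⊕ bd = 19
byte 2: 88 ⊕ ef = 67
byte 3: 44 ⊕ 24 = 60
byte 4: 9a ⊕ b5 = 2f
byte 5: de ⊕ 1b = c5
byte 6: 11 ⊕ 1f = 0e
byte 7: d1 ⊕ c3 = 12
byte 8: ff ⊕ 29 = d6
byte 9: 4b ⊕ 9a = d1
byte 10: 9f ⊕ 83 = 1c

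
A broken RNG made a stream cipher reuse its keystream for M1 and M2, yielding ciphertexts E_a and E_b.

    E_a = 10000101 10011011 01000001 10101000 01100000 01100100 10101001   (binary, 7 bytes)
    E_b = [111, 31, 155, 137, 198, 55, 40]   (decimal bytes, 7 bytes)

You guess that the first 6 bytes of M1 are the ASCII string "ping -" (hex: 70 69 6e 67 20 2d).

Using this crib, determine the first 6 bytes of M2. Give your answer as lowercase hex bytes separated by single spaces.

9a ed b4 46 86 7e

First, E_a ⊕ E_b = (M1 ⊕ K) ⊕ (M2 ⊕ K) = M1 ⊕ M2, so the key drops out. Then M2 = (M1 ⊕ M2) ⊕ M1 over the first 6 bytes.
byte 0: (85 xor 6f) xor 70 = ea xor 70 = 9a
byte 1: (9b xor 1f) xor 69 = 84 xor 69 = ed
byte 2: (41 xor 9b) xor 6e = da xor 6e = b4
byte 3: (a8 xor 89) xor 67 = 21 xor 67 = 46
byte 4: (60 xor c6) xor 20 = a6 xor 20 = 86
byte 5: (64 xor 37) xor 2d = 53 xor 2d = 7e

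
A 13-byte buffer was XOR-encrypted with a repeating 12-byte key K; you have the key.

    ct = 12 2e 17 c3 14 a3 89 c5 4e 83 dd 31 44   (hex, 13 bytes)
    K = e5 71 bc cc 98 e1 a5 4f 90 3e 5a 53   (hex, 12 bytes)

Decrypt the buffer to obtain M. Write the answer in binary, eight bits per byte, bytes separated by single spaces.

The 12-byte key repeats, so the effective keystream is e5 71 bc cc 98 e1 a5 4f 90 3e 5a 53 e5.
byte 0: 12 ^ e5 = f7
byte 1: 2e ^ 71 = 5f
byte 2: 17 ^ bc = ab
byte 3: c3 ^ cc = 0f
byte 4: 14 ^ 98 = 8c
byte 5: a3 ^ e1 = 42
byte 6: 89 ^ a5 = 2c
byte 7: c5 ^ 4f = 8a
byte 8: 4e ^ 90 = de
byte 9: 83 ^ 3e = bd
byte 10: dd ^ 5a = 87
byte 11: 31 ^ 53 = 62
byte 12: 44 ^ e5 = a1

11110111 01011111 10101011 00001111 10001100 01000010 00101100 10001010 11011110 10111101 10000111 01100010 10100001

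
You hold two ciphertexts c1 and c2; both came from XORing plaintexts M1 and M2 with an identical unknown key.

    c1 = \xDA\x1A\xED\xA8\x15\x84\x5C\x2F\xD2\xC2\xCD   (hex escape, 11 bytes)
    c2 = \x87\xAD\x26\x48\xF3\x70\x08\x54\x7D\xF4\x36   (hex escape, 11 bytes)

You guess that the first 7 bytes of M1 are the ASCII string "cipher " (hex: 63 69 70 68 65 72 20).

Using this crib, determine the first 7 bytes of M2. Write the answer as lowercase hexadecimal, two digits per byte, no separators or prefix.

3edebb88838674

First, c1 ⊕ c2 = (M1 ⊕ K) ⊕ (M2 ⊕ K) = M1 ⊕ M2, so the key drops out. Then M2 = (M1 ⊕ M2) ⊕ M1 over the first 7 bytes.
byte 0: (da ⊕ 87) ⊕ 63 = 5d ⊕ 63 = 3e
byte 1: (1a ⊕ ad) ⊕ 69 = b7 ⊕ 69 = de
byte 2: (ed ⊕ 26) ⊕ 70 = cb ⊕ 70 = bb
byte 3: (a8 ⊕ 48) ⊕ 68 = e0 ⊕ 68 = 88
byte 4: (15 ⊕ f3) ⊕ 65 = e6 ⊕ 65 = 83
byte 5: (84 ⊕ 70) ⊕ 72 = f4 ⊕ 72 = 86
byte 6: (5c ⊕ 08) ⊕ 20 = 54 ⊕ 20 = 74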